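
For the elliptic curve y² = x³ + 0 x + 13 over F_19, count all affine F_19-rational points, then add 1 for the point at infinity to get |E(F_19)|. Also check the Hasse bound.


Affine points = {(4, 1), (4, 18), (5, 9), (5, 10), (6, 1), (6, 18), (9, 1), (9, 18), (10, 5), (10, 14), (13, 5), (13, 14), (15, 5), (15, 14), (16, 9), (16, 10), (17, 9), (17, 10)}; affine count = 18; |E(F_19)| = 19.

Discriminant check: Δ ∝ 4a³ + 27b² = 4·0³ + 27·13² = 4·0 + 27·169 ≡ 3 (mod 19). Nonzero ⇒ E is nonsingular.
For each x ∈ F_19, compute rhs = x³ + 0·x + 13 mod 19, then count y ∈ F_19 with y² ≡ rhs.
  x = 0: rhs = 13, matching y values: none (0 points).
  x = 1: rhs = 14, matching y values: none (0 points).
  x = 2: rhs = 2, matching y values: none (0 points).
  x = 3: rhs = 2, matching y values: none (0 points).
  x = 4: rhs = 1, matching y values: 1, 18 (2 points).
  x = 5: rhs = 5, matching y values: 9, 10 (2 points).
  x = 6: rhs = 1, matching y values: 1, 18 (2 points).
  x = 7: rhs = 14, matching y values: none (0 points).
  x = 8: rhs = 12, matching y values: none (0 points).
  x = 9: rhs = 1, matching y values: 1, 18 (2 points).
  x = 10: rhs = 6, matching y values: 5, 14 (2 points).
  x = 11: rhs = 14, matching y values: none (0 points).
  x = 12: rhs = 12, matching y values: none (0 points).
  x = 13: rhs = 6, matching y values: 5, 14 (2 points).
  x = 14: rhs = 2, matching y values: none (0 points).
  x = 15: rhs = 6, matching y values: 5, 14 (2 points).
  x = 16: rhs = 5, matching y values: 9, 10 (2 points).
  x = 17: rhs = 5, matching y values: 9, 10 (2 points).
  x = 18: rhs = 12, matching y values: none (0 points).
Total affine count: 18.
Full point count |E(F_19)| = 18 + 1 = 19.
Hasse bound: |19 − (19+1)| = |-1| = 1 ≤ 2√19 ≈ 8.7178 ✓.


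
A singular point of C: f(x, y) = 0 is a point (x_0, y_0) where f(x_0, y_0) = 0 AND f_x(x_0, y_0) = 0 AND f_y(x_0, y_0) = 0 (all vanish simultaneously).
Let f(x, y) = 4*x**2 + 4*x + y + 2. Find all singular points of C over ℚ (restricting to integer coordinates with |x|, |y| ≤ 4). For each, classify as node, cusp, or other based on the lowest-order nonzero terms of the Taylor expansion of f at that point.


No singular points in the scanned grid; C is smooth there.

Compute partial derivatives:
  f_x = 8*x + 4.
  f_y = 1.
f_y = 1 is a nonzero constant, so f_y never vanishes: no point (x, y) can satisfy f = f_x = f_y = 0. In particular no (x, y) ∈ {−4, ..., 4}² is singular; the curve is smooth.


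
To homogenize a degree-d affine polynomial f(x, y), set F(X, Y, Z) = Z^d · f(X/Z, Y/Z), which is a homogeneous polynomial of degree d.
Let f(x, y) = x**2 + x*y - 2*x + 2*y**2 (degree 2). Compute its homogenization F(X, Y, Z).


F(X, Y, Z) = X**2 + X*Y - 2*X*Z + 2*Y**2

deg(f) = 2.
Substitute x = X/Z, y = Y/Z into f, then multiply by Z^2.
  monomial 1·x^2·y^0 ↦ 1·X^2·Y^0·Z^0.
  monomial 1·x^1·y^1 ↦ 1·X^1·Y^1·Z^0.
  monomial -2·x^1·y^0 ↦ -2·X^1·Y^0·Z^1.
  monomial 2·x^0·y^2 ↦ 2·X^0·Y^2·Z^0.
Collecting: F(X, Y, Z) = X**2 + X*Y - 2*X*Z + 2*Y**2.


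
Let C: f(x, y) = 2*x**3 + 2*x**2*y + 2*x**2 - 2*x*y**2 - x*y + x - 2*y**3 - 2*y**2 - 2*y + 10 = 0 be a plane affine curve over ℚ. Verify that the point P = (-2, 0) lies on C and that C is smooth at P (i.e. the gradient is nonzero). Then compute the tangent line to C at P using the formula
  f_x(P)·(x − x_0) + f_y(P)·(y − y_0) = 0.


Tangent line at P: 17*x + 8*y + 34 = 0.

Step 1: f(-2, 0) = 0, so P lies on C.
Step 2: partial derivatives
  f_x(x, y) = 6*x**2 + 4*x*y + 4*x - 2*y**2 - y + 1, f_y(x, y) = 2*x**2 - 4*x*y - x - 6*y**2 - 4*y - 2.
  f_x(P) = 17, f_y(P) = 8 (gradient nonzero, so P is smooth).
Step 3: tangent line at P: 17·(x − -2) + 8·(y − 0) = 0.
Expanding: 17*x + 8*y + 34 = 0.


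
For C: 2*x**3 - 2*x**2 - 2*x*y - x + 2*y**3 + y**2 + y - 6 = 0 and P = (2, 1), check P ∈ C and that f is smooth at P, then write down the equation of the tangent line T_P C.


Tangent line at P: 13*x + 5*y - 31 = 0.

Step 1: f(2, 1) = 0, so P lies on C.
Step 2: partial derivatives
  f_x(x, y) = 6*x**2 - 4*x - 2*y - 1, f_y(x, y) = -2*x + 6*y**2 + 2*y + 1.
  f_x(P) = 13, f_y(P) = 5 (gradient nonzero, so P is smooth).
Step 3: tangent line at P: 13·(x − 2) + 5·(y − 1) = 0.
Expanding: 13*x + 5*y - 31 = 0.


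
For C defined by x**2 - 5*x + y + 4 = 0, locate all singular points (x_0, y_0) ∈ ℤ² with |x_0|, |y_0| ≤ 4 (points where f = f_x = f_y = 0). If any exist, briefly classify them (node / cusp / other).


No singular points in the scanned grid; C is smooth there.

Compute partial derivatives:
  f_x = 2*x - 5.
  f_y = 1.
f_y = 1 is a nonzero constant, so f_y never vanishes: no point (x, y) can satisfy f = f_x = f_y = 0. In particular no (x, y) ∈ {−4, ..., 4}² is singular; the curve is smooth.


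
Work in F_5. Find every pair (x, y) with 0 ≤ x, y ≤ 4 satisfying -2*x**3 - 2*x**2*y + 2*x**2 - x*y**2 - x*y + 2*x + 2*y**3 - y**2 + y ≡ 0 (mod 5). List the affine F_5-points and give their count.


Affine F_5-points: {(0, 0), (1, 1), (1, 4), (2, 4), (3, 0), (3, 2), (4, 4)}; count = 7.

For each of the 25 pairs (x, y) ∈ F_5², evaluate f(x, y) mod 5. Record the zeros.
  x = 0: [0↦0, 1↦2, 2↦4, 3↦3, 4↦1]  zeros at y ∈ {0}
  x = 1: [0↦2, 1↦0, 2↦1, 3↦2, 4↦0]  zeros at y ∈ {1, 4}
  x = 2: [0↦1, 1↦1, 2↦2, 3↦1, 4↦0]  zeros at y ∈ {4}
  x = 3: [0↦0, 1↦3, 2↦0, 3↦3, 4↦4]  zeros at y ∈ {0, 2}
  x = 4: [0↦2, 1↦4, 2↦3, 3↦1, 4↦0]  zeros at y ∈ {4}
Collecting zeros: affine points = {(0, 0), (1, 1), (1, 4), (2, 4), (3, 0), (3, 2), (4, 4)}.
Total count |C(F_5)_aff| = 7.


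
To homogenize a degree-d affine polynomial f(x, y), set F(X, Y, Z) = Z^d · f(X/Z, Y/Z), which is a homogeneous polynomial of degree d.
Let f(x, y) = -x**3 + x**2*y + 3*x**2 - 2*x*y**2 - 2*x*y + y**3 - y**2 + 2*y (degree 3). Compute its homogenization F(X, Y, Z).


F(X, Y, Z) = -X**3 + X**2*Y + 3*X**2*Z - 2*X*Y**2 - 2*X*Y*Z + Y**3 - Y**2*Z + 2*Y*Z**2

deg(f) = 3.
Substitute x = X/Z, y = Y/Z into f, then multiply by Z^3.
  monomial -1·x^3·y^0 ↦ -1·X^3·Y^0·Z^0.
  monomial 1·x^2·y^1 ↦ 1·X^2·Y^1·Z^0.
  monomial 3·x^2·y^0 ↦ 3·X^2·Y^0·Z^1.
  monomial -2·x^1·y^2 ↦ -2·X^1·Y^2·Z^0.
  monomial -2·x^1·y^1 ↦ -2·X^1·Y^1·Z^1.
  monomial 1·x^0·y^3 ↦ 1·X^0·Y^3·Z^0.
  monomial -1·x^0·y^2 ↦ -1·X^0·Y^2·Z^1.
  monomial 2·x^0·y^1 ↦ 2·X^0·Y^1·Z^2.
Collecting: F(X, Y, Z) = -X**3 + X**2*Y + 3*X**2*Z - 2*X*Y**2 - 2*X*Y*Z + Y**3 - Y**2*Z + 2*Y*Z**2.


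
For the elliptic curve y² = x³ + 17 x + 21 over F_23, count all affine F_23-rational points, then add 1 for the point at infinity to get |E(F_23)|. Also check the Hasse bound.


Affine points = {(1, 4), (1, 19), (5, 1), (5, 22), (7, 0), (8, 5), (8, 18), (9, 11), (9, 12), (10, 8), (10, 15), (13, 1), (13, 22), (14, 6), (14, 17), (17, 5), (17, 18), (18, 8), (18, 15), (19, 2), (19, 21), (20, 9), (20, 14), (21, 5), (21, 18), (22, 7), (22, 16)}; affine count = 27; |E(F_23)| = 28.

Discriminant check: Δ ∝ 4a³ + 27b² = 4·17³ + 27·21² = 4·4913 + 27·441 ≡ 3 (mod 23). Nonzero ⇒ E is nonsingular.
For each x ∈ F_23, compute rhs = x³ + 17·x + 21 mod 23, then count y ∈ F_23 with y² ≡ rhs.
  x = 0: rhs = 21, matching y values: none (0 points).
  x = 1: rhs = 16, matching y values: 4, 19 (2 points).
  x = 2: rhs = 17, matching y values: none (0 points).
  x = 3: rhs = 7, matching y values: none (0 points).
  x = 4: rhs = 15, matching y values: none (0 points).
  x = 5: rhs = 1, matching y values: 1, 22 (2 points).
  x = 6: rhs = 17, matching y values: none (0 points).
  x = 7: rhs = 0, matching y values: 0 (1 points).
  x = 8: rhs = 2, matching y values: 5, 18 (2 points).
  x = 9: rhs = 6, matching y values: 11, 12 (2 points).
  x = 10: rhs = 18, matching y values: 8, 15 (2 points).
  x = 11: rhs = 21, matching y values: none (0 points).
  x = 12: rhs = 21, matching y values: none (0 points).
  x = 13: rhs = 1, matching y values: 1, 22 (2 points).
  x = 14: rhs = 13, matching y values: 6, 17 (2 points).
  x = 15: rhs = 17, matching y values: none (0 points).
  x = 16: rhs = 19, matching y values: none (0 points).
  x = 17: rhs = 2, matching y values: 5, 18 (2 points).
  x = 18: rhs = 18, matching y values: 8, 15 (2 points).
  x = 19: rhs = 4, matching y values: 2, 21 (2 points).
  x = 20: rhs = 12, matching y values: 9, 14 (2 points).
  x = 21: rhs = 2, matching y values: 5, 18 (2 points).
  x = 22: rhs = 3, matching y values: 7, 16 (2 points).
Total affine count: 27.
Full point count |E(F_23)| = 27 + 1 = 28.
Hasse bound: |28 − (23+1)| = |4| = 4 ≤ 2√23 ≈ 9.5917 ✓.


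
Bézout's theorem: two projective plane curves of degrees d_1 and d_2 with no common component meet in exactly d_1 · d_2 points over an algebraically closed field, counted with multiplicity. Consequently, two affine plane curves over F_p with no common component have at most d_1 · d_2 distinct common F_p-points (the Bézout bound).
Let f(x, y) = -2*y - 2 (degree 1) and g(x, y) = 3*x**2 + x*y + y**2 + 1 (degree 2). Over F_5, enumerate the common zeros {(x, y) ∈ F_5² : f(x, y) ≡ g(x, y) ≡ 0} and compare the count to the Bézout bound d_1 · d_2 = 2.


Common zeros: ∅; count = 0; Bézout bound = 2.

deg(f) = 1, deg(g) = 2, so Bézout bound = 2.
Scan x ∈ F_5. For each x, list the y ∈ F_5 with f(x, y) ≡ 0 and those with g(x, y) ≡ 0 (mod 5); the common zeros in that column are the intersection.
  x = 0: f ≡ 0 at y ∈ {4}; g ≡ 0 at y ∈ {2, 3}; common: ∅.
  x = 1: f ≡ 0 at y ∈ {4}; g ≡ 0 at y ∈ {2}; common: ∅.
  x = 2: f ≡ 0 at y ∈ {4}; g ≡ 0 at y ∈ ∅; common: ∅.
  x = 3: f ≡ 0 at y ∈ {4}; g ≡ 0 at y ∈ ∅; common: ∅.
  x = 4: f ≡ 0 at y ∈ {4}; g ≡ 0 at y ∈ {3}; common: ∅.
Collecting: common zeros = ∅, so the count is 0.
Comparison with the Bézout bound: 0 ≤ 2 = deg(f)·deg(g), as expected for curves with no common component (the affine F_5-count falls short of the bound because intersections may lie at infinity, over extension fields, or carry multiplicity).


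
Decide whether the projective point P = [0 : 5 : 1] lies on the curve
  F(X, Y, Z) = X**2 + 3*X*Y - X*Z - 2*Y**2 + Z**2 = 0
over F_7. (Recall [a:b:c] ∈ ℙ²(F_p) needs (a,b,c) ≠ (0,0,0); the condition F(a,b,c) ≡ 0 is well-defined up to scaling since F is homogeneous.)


F(0,5,1) ≡ 0 (mod 7); P is on the curve.

Evaluate F(0, 5, 1) term-by-term (mod 7).
  X**2 ↦ 1·0·1·1 = 0
  3*X*Y ↦ 3·0·5·1 = 0
  -X*Z ↦ -1·0·1·1 = 0
  -2*Y**2 ↦ -2·1·25·1 = -50
  Z**2 ↦ 1·1·1·1 = 1
Sum: F(0, 5, 1) = (0) + (0) + (0) + (-50) + (1) = -49.
Reducing mod 7: -49 ≡ 0 (mod 7).
Since F(a, b, c) ≡ 0 (mod 7), P lies on the curve.


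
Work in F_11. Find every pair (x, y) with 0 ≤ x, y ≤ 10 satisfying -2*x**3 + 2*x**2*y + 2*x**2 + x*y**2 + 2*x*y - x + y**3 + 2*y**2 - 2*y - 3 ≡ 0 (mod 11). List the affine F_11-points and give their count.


Affine F_11-points: {(0, 10), (2, 6), (4, 4), (6, 2), (6, 6), (9, 9), (10, 6)}; count = 7.

For each of the 121 pairs (x, y) ∈ F_11², evaluate f(x, y) mod 11. Record the zeros.
  x = 0: [0↦8, 1↦9, 2↦9, 3↦3, 4↦8, 5↦8, 6↦9, 7↦6, 8↦5, 9↦1, 10↦0]  zeros at y ∈ {10}
  x = 1: [0↦7, 1↦2, 2↦9, 3↦1, 4↦6, 5↦8, 6↦2, 7↦5, 8↦1, 9↦7, 10↦7]  zeros at y ∈ ∅
  x = 2: [0↦9, 1↦2, 2↦9, 3↦3, 4↦1, 5↦9, 6↦0, 7↦2, 8↦10, 9↦8, 10↦2]  zeros at y ∈ {6}
  x = 3: [0↦2, 1↦8, 2↦8, 3↦8, 4↦3, 5↦10, 6↦2, 7↦7, 8↦9, 9↦3, 10↦6]  zeros at y ∈ ∅
  x = 4: [0↦7, 1↦8, 2↦5, 3↦4, 4↦0, 5↦10, 6↦7, 7↦8, 8↦8, 9↦2, 10↦7]  zeros at y ∈ {4}
  x = 5: [0↦1, 1↦1, 2↦10, 3↦1, 4↦2, 5↦8, 6↦3, 7↦4, 8↦6, 9↦4, 10↦4]  zeros at y ∈ ∅
  x = 6: [0↦5, 1↦8, 2↦0, 3↦9, 4↦8, 5↦3, 6↦0, 7↦5, 8↦2, 9↦8, 10↦7]  zeros at y ∈ {2, 6}
  x = 7: [0↦7, 1↦6, 2↦7, 3↦5, 4↦6, 5↦5, 6↦8, 7↦10, 8↦6, 9↦2, 10↦4]  zeros at y ∈ ∅
  x = 8: [0↦6, 1↦5, 2↦8, 3↦10, 4↦6, 5↦2, 6↦4, 7↦7, 8↦6, 9↦7, 10↦5]  zeros at y ∈ ∅
  x = 9: [0↦1, 1↦4, 2↦2, 3↦1, 4↦7, 5↦4, 6↦9, 7↦6, 8↦1, 9↦0, 10↦9]  zeros at y ∈ {9}
  x = 10: [0↦2, 1↦2, 2↦10, 3↦10, 4↦8, 5↦10, 6↦0, 7↦6, 8↦1, 9↦2, 10↦4]  zeros at y ∈ {6}
Collecting zeros: affine points = {(0, 10), (2, 6), (4, 4), (6, 2), (6, 6), (9, 9), (10, 6)}.
Total count |C(F_11)_aff| = 7.


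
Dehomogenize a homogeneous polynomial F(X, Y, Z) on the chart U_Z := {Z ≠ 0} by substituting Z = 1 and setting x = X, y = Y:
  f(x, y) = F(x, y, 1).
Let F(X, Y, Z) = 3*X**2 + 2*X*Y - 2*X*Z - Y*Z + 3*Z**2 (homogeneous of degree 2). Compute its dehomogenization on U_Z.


f(x, y) = 3*x**2 + 2*x*y - 2*x - y + 3

On U_Z we set Z = 1. Each monomial c·X^i·Y^j·Z^k in F becomes c·x^i·y^j·1^k = c·x^i·y^j.
Substituting Z = 1: F(X, Y, 1) = 3*x**2 + 2*x*y - 2*x - y + 3.
Note: deg(f) ≤ deg(F) = 2; strict inequality happens when F is divisible by Z (lost terms).


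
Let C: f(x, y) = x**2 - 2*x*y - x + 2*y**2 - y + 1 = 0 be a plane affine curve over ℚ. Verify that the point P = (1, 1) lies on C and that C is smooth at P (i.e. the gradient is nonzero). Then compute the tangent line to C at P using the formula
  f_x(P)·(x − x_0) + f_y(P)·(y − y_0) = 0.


Tangent line at P: -x + y = 0.

Step 1: f(1, 1) = 0, so P lies on C.
Step 2: partial derivatives
  f_x(x, y) = 2*x - 2*y - 1, f_y(x, y) = -2*x + 4*y - 1.
  f_x(P) = -1, f_y(P) = 1 (gradient nonzero, so P is smooth).
Step 3: tangent line at P: -1·(x − 1) + 1·(y − 1) = 0.
Expanding: -x + y = 0.


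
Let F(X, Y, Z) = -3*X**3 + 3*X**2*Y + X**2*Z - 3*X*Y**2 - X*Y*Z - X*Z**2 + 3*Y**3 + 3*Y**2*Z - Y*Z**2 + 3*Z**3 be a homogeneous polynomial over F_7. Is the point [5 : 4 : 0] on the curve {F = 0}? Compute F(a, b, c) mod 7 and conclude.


F(5,4,0) ≡ 3 (mod 7); P is NOT on the curve.

Evaluate F(5, 4, 0) term-by-term (mod 7).
  -3*X**3 ↦ -3·125·1·1 = -375
  3*X**2*Y ↦ 3·25·4·1 = 300
  X**2*Z ↦ 1·25·1·0 = 0
  -3*X*Y**2 ↦ -3·5·16·1 = -240
  -X*Y*Z ↦ -1·5·4·0 = 0
  -X*Z**2 ↦ -1·5·1·0 = 0
  3*Y**3 ↦ 3·1·64·1 = 192
  3*Y**2*Z ↦ 3·1·16·0 = 0
  -Y*Z**2 ↦ -1·1·4·0 = 0
  3*Z**3 ↦ 3·1·1·0 = 0
Sum: F(5, 4, 0) = (-375) + (300) + (0) + (-240) + (0) + (0) + (192) + (0) + (0) + (0) = -123.
Reducing mod 7: -123 ≡ 3 (mod 7).
Since F(a, b, c) ≡ 3 ≠ 0 (mod 7), P does NOT lie on the curve.


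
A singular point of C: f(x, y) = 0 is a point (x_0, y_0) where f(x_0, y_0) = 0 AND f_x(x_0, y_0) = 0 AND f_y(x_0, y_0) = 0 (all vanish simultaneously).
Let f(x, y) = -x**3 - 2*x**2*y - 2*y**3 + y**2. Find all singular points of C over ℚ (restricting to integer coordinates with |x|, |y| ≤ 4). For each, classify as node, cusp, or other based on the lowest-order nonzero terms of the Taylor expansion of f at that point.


Singular points: {(0, 0)}; classification: cusp.

Compute partial derivatives:
  f_x = -3*x**2 - 4*x*y.
  f_y = -2*x**2 - 6*y**2 + 2*y.
Scan x_0 ∈ {−4, ..., 4}. For each x_0, f_y(x_0, y) is a polynomial in y; find its integer roots y ∈ {−4, ..., 4}, then test f_x and f at those candidates.
  x = -4: f_y(-4, y) = -6*y**2 + 2*y - 32; no integer root y with |y| ≤ 4.
  x = -3: f_y(-3, y) = -6*y**2 + 2*y - 18; no integer root y with |y| ≤ 4.
  x = -2: f_y(-2, y) = -6*y**2 + 2*y - 8; no integer root y with |y| ≤ 4.
  x = -1: f_y(-1, y) = -6*y**2 + 2*y - 2; no integer root y with |y| ≤ 4.
  x = 0: f_y(0, y) = -6*y**2 + 2*y; vanishes at y ∈ {0}. (0, 0): f_x = 0, f = 0 — SINGULAR.
  x = 1: f_y(1, y) = -6*y**2 + 2*y - 2; no integer root y with |y| ≤ 4.
  x = 2: f_y(2, y) = -6*y**2 + 2*y - 8; no integer root y with |y| ≤ 4.
  x = 3: f_y(3, y) = -6*y**2 + 2*y - 18; no integer root y with |y| ≤ 4.
  x = 4: f_y(4, y) = -6*y**2 + 2*y - 32; no integer root y with |y| ≤ 4.
Only singular point on the grid: (0, 0).
Classify: substitute x = 0 + u, y = 0 + v and expand: f = -u**3 - 2*u**2*v - 2*v**3 + v**2.
No constant or linear terms (consistent with a singular point). Quadratic part: v**2. Cubic part: -u**3 - 2*u**2*v - 2*v**3.
The quadratic part v**2 is a perfect square, so there is a single (double) tangent line v = 0, i.e. y = 0. Restricting the cubic part to that line (v = 0) leaves -u**3 ≠ 0, so f is not divisible by v and the branch is v² ≈ u**3 to lowest order — this is a cusp.
Classification: cusp.


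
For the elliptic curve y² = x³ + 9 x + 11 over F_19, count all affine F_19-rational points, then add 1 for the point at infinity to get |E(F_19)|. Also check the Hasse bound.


Affine points = {(0, 7), (0, 12), (4, 4), (4, 15), (8, 5), (8, 14), (9, 2), (9, 17), (11, 4), (11, 15), (12, 2), (12, 17), (13, 8), (13, 11), (15, 5), (15, 14), (17, 2), (17, 17), (18, 1), (18, 18)}; affine count = 20; |E(F_19)| = 21.

Discriminant check: Δ ∝ 4a³ + 27b² = 4·9³ + 27·11² = 4·729 + 27·121 ≡ 8 (mod 19). Nonzero ⇒ E is nonsingular.
For each x ∈ F_19, compute rhs = x³ + 9·x + 11 mod 19, then count y ∈ F_19 with y² ≡ rhs.
  x = 0: rhs = 11, matching y values: 7, 12 (2 points).
  x = 1: rhs = 2, matching y values: none (0 points).
  x = 2: rhs = 18, matching y values: none (0 points).
  x = 3: rhs = 8, matching y values: none (0 points).
  x = 4: rhs = 16, matching y values: 4, 15 (2 points).
  x = 5: rhs = 10, matching y values: none (0 points).
  x = 6: rhs = 15, matching y values: none (0 points).
  x = 7: rhs = 18, matching y values: none (0 points).
  x = 8: rhs = 6, matching y values: 5, 14 (2 points).
  x = 9: rhs = 4, matching y values: 2, 17 (2 points).
  x = 10: rhs = 18, matching y values: none (0 points).
  x = 11: rhs = 16, matching y values: 4, 15 (2 points).
  x = 12: rhs = 4, matching y values: 2, 17 (2 points).
  x = 13: rhs = 7, matching y values: 8, 11 (2 points).
  x = 14: rhs = 12, matching y values: none (0 points).
  x = 15: rhs = 6, matching y values: 5, 14 (2 points).
  x = 16: rhs = 14, matching y values: none (0 points).
  x = 17: rhs = 4, matching y values: 2, 17 (2 points).
  x = 18: rhs = 1, matching y values: 1, 18 (2 points).
Total affine count: 20.
Full point count |E(F_19)| = 20 + 1 = 21.
Hasse bound: |21 − (19+1)| = |1| = 1 ≤ 2√19 ≈ 8.7178 ✓.


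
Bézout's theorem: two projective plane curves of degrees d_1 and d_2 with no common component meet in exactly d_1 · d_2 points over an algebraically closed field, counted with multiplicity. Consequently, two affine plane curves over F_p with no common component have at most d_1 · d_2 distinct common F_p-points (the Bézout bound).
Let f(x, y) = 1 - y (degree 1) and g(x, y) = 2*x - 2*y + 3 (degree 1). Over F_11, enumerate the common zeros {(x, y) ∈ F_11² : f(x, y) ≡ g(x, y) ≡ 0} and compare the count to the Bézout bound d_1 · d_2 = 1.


Common zeros: {(5, 1)}; count = 1; Bézout bound = 1.

deg(f) = 1, deg(g) = 1, so Bézout bound = 1.
Scan x ∈ F_11. For each x, list the y ∈ F_11 with f(x, y) ≡ 0 and those with g(x, y) ≡ 0 (mod 11); the common zeros in that column are the intersection.
  x = 0: f ≡ 0 at y ∈ {1}; g ≡ 0 at y ∈ {7}; common: ∅.
  x = 1: f ≡ 0 at y ∈ {1}; g ≡ 0 at y ∈ {8}; common: ∅.
  x = 2: f ≡ 0 at y ∈ {1}; g ≡ 0 at y ∈ {9}; common: ∅.
  x = 3: f ≡ 0 at y ∈ {1}; g ≡ 0 at y ∈ {10}; common: ∅.
  x = 4: f ≡ 0 at y ∈ {1}; g ≡ 0 at y ∈ {0}; common: ∅.
  x = 5: f ≡ 0 at y ∈ {1}; g ≡ 0 at y ∈ {1}; common: {1}.
  x = 6: f ≡ 0 at y ∈ {1}; g ≡ 0 at y ∈ {2}; common: ∅.
  x = 7: f ≡ 0 at y ∈ {1}; g ≡ 0 at y ∈ {3}; common: ∅.
  x = 8: f ≡ 0 at y ∈ {1}; g ≡ 0 at y ∈ {4}; common: ∅.
  x = 9: f ≡ 0 at y ∈ {1}; g ≡ 0 at y ∈ {5}; common: ∅.
  x = 10: f ≡ 0 at y ∈ {1}; g ≡ 0 at y ∈ {6}; common: ∅.
Collecting: common zeros = {(5, 1)}, so the count is 1.
Comparison with the Bézout bound: 1 ≤ 1 = deg(f)·deg(g), as expected for curves with no common component (the bound is attained).


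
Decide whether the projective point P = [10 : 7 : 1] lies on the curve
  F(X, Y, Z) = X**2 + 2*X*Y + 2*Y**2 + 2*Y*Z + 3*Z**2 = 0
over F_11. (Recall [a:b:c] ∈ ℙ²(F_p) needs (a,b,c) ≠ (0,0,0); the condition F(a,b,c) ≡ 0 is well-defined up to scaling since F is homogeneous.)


F(10,7,1) ≡ 3 (mod 11); P is NOT on the curve.

Evaluate F(10, 7, 1) term-by-term (mod 11).
  X**2 ↦ 1·100·1·1 = 100
  2*X*Y ↦ 2·10·7·1 = 140
  2*Y**2 ↦ 2·1·49·1 = 98
  2*Y*Z ↦ 2·1·7·1 = 14
  3*Z**2 ↦ 3·1·1·1 = 3
Sum: F(10, 7, 1) = (100) + (140) + (98) + (14) + (3) = 355.
Reducing mod 11: 355 ≡ 3 (mod 11).
Since F(a, b, c) ≡ 3 ≠ 0 (mod 11), P does NOT lie on the curve.


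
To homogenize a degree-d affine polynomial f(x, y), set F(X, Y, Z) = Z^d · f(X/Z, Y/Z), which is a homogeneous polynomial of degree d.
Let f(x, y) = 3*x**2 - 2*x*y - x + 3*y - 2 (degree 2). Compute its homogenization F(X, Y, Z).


F(X, Y, Z) = 3*X**2 - 2*X*Y - X*Z + 3*Y*Z - 2*Z**2

deg(f) = 2.
Substitute x = X/Z, y = Y/Z into f, then multiply by Z^2.
  monomial 3·x^2·y^0 ↦ 3·X^2·Y^0·Z^0.
  monomial -2·x^1·y^1 ↦ -2·X^1·Y^1·Z^0.
  monomial -1·x^1·y^0 ↦ -1·X^1·Y^0·Z^1.
  monomial 3·x^0·y^1 ↦ 3·X^0·Y^1·Z^1.
  monomial -2·x^0·y^0 ↦ -2·X^0·Y^0·Z^2.
Collecting: F(X, Y, Z) = 3*X**2 - 2*X*Y - X*Z + 3*Y*Z - 2*Z**2.


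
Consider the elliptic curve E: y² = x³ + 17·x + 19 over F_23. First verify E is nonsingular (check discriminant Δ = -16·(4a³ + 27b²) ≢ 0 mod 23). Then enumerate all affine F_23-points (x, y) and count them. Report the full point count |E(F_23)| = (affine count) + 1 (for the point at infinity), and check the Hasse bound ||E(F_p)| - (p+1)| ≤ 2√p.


Affine points = {(4, 6), (4, 17), (8, 0), (9, 2), (9, 21), (10, 4), (10, 19), (17, 0), (18, 4), (18, 19), (19, 5), (19, 18), (21, 0), (22, 1), (22, 22)}; affine count = 15; |E(F_23)| = 16.

Discriminant check: Δ ∝ 4a³ + 27b² = 4·17³ + 27·19² = 4·4913 + 27·361 ≡ 5 (mod 23). Nonzero ⇒ E is nonsingular.
For each x ∈ F_23, compute rhs = x³ + 17·x + 19 mod 23, then count y ∈ F_23 with y² ≡ rhs.
  x = 0: rhs = 19, matching y values: none (0 points).
  x = 1: rhs = 14, matching y values: none (0 points).
  x = 2: rhs = 15, matching y values: none (0 points).
  x = 3: rhs = 5, matching y values: none (0 points).
  x = 4: rhs = 13, matching y values: 6, 17 (2 points).
  x = 5: rhs = 22, matching y values: none (0 points).
  x = 6: rhs = 15, matching y values: none (0 points).
  x = 7: rhs = 21, matching y values: none (0 points).
  x = 8: rhs = 0, matching y values: 0 (1 points).
  x = 9: rhs = 4, matching y values: 2, 21 (2 points).
  x = 10: rhs = 16, matching y values: 4, 19 (2 points).
  x = 11: rhs = 19, matching y values: none (0 points).
  x = 12: rhs = 19, matching y values: none (0 points).
  x = 13: rhs = 22, matching y values: none (0 points).
  x = 14: rhs = 11, matching y values: none (0 points).
  x = 15: rhs = 15, matching y values: none (0 points).
  x = 16: rhs = 17, matching y values: none (0 points).
  x = 17: rhs = 0, matching y values: 0 (1 points).
  x = 18: rhs = 16, matching y values: 4, 19 (2 points).
  x = 19: rhs = 2, matching y values: 5, 18 (2 points).
  x = 20: rhs = 10, matching y values: none (0 points).
  x = 21: rhs = 0, matching y values: 0 (1 points).
  x = 22: rhs = 1, matching y values: 1, 22 (2 points).
Total affine count: 15.
Full point count |E(F_23)| = 15 + 1 = 16.
Hasse bound: |16 − (23+1)| = |-8| = 8 ≤ 2√23 ≈ 9.5917 ✓.


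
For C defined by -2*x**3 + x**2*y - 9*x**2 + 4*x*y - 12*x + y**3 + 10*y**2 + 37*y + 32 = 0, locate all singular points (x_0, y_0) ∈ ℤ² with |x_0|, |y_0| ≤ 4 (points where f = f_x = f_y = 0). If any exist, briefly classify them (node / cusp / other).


Singular points: {(-2, -3)}; classification: cusp.

Compute partial derivatives:
  f_x = -6*x**2 + 2*x*y - 18*x + 4*y - 12.
  f_y = x**2 + 4*x + 3*y**2 + 20*y + 37.
Scan x_0 ∈ {−4, ..., 4}. For each x_0, f_y(x_0, y) is a polynomial in y; find its integer roots y ∈ {−4, ..., 4}, then test f_x and f at those candidates.
  x = -4: f_y(-4, y) = 3*y**2 + 20*y + 37; no integer root y with |y| ≤ 4.
  x = -3: f_y(-3, y) = 3*y**2 + 20*y + 34; no integer root y with |y| ≤ 4.
  x = -2: f_y(-2, y) = 3*y**2 + 20*y + 33; vanishes at y ∈ {-3}. (-2, -3): f_x = 0, f = 0 — SINGULAR.
  x = -1: f_y(-1, y) = 3*y**2 + 20*y + 34; no integer root y with |y| ≤ 4.
  x = 0: f_y(0, y) = 3*y**2 + 20*y + 37; no integer root y with |y| ≤ 4.
  x = 1: f_y(1, y) = 3*y**2 + 20*y + 42; no integer root y with |y| ≤ 4.
  x = 2: f_y(2, y) = 3*y**2 + 20*y + 49; no integer root y with |y| ≤ 4.
  x = 3: f_y(3, y) = 3*y**2 + 20*y + 58; no integer root y with |y| ≤ 4.
  x = 4: f_y(4, y) = 3*y**2 + 20*y + 69; no integer root y with |y| ≤ 4.
Only singular point on the grid: (-2, -3).
Classify: substitute x = -2 + u, y = -3 + v and expand: f = -2*u**3 + u**2*v + v**3 + v**2.
No constant or linear terms (consistent with a singular point). Quadratic part: v**2. Cubic part: -2*u**3 + u**2*v + v**3.
The quadratic part v**2 is a perfect square, so there is a single (double) tangent line v = 0, i.e. y = -3. Restricting the cubic part to that line (v = 0) leaves -2*u**3 ≠ 0, so f is not divisible by v and the branch is v² ≈ 2*u**3 to lowest order — this is a cusp.
Classification: cusp.


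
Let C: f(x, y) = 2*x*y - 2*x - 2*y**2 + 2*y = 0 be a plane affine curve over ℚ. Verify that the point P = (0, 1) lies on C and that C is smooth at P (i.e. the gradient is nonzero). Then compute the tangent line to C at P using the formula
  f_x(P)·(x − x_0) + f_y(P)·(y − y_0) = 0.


Tangent line at P: 2 - 2*y = 0.

Step 1: f(0, 1) = 0, so P lies on C.
Step 2: partial derivatives
  f_x(x, y) = 2*y - 2, f_y(x, y) = 2*x - 4*y + 2.
  f_x(P) = 0, f_y(P) = -2 (gradient nonzero, so P is smooth).
Step 3: tangent line at P: 0·(x − 0) + -2·(y − 1) = 0.
Expanding: 2 - 2*y = 0.


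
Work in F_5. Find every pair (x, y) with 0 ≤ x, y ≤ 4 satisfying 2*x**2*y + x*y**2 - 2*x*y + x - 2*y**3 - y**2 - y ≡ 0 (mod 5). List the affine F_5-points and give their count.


Affine F_5-points: {(0, 0), (3, 3)}; count = 2.

For each of the 25 pairs (x, y) ∈ F_5², evaluate f(x, y) mod 5. Record the zeros.
  x = 0: [0↦0, 1↦1, 2↦3, 3↦4, 4↦2]  zeros at y ∈ {0}
  x = 1: [0↦1, 1↦3, 2↦3, 3↦4, 4↦4]  zeros at y ∈ ∅
  x = 2: [0↦2, 1↦4, 2↦1, 3↦1, 4↦2]  zeros at y ∈ ∅
  x = 3: [0↦3, 1↦4, 2↦2, 3↦0, 4↦1]  zeros at y ∈ {3}
  x = 4: [0↦4, 1↦3, 2↦1, 3↦1, 4↦1]  zeros at y ∈ ∅
Collecting zeros: affine points = {(0, 0), (3, 3)}.
Total count |C(F_5)_aff| = 2.


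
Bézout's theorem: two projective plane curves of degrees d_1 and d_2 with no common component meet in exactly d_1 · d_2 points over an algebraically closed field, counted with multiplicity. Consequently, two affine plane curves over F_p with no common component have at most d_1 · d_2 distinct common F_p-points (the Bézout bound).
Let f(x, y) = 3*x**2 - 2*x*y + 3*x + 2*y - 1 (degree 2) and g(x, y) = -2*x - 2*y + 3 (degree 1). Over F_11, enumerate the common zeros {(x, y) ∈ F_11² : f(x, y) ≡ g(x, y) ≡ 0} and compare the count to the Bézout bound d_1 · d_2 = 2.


Common zeros: ∅; count = 0; Bézout bound = 2.

deg(f) = 2, deg(g) = 1, so Bézout bound = 2.
Scan x ∈ F_11. For each x, list the y ∈ F_11 with f(x, y) ≡ 0 and those with g(x, y) ≡ 0 (mod 11); the common zeros in that column are the intersection.
  x = 0: f ≡ 0 at y ∈ {6}; g ≡ 0 at y ∈ {7}; common: ∅.
  x = 1: f ≡ 0 at y ∈ ∅; g ≡ 0 at y ∈ {6}; common: ∅.
  x = 2: f ≡ 0 at y ∈ {3}; g ≡ 0 at y ∈ {5}; common: ∅.
  x = 3: f ≡ 0 at y ∈ {6}; g ≡ 0 at y ∈ {4}; common: ∅.
  x = 4: f ≡ 0 at y ∈ {8}; g ≡ 0 at y ∈ {3}; common: ∅.
  x = 5: f ≡ 0 at y ∈ {7}; g ≡ 0 at y ∈ {2}; common: ∅.
  x = 6: f ≡ 0 at y ∈ {7}; g ≡ 0 at y ∈ {1}; common: ∅.
  x = 7: f ≡ 0 at y ∈ {2}; g ≡ 0 at y ∈ {0}; common: ∅.
  x = 8: f ≡ 0 at y ∈ {2}; g ≡ 0 at y ∈ {10}; common: ∅.
  x = 9: f ≡ 0 at y ∈ {1}; g ≡ 0 at y ∈ {9}; common: ∅.
  x = 10: f ≡ 0 at y ∈ {3}; g ≡ 0 at y ∈ {8}; common: ∅.
Collecting: common zeros = ∅, so the count is 0.
Comparison with the Bézout bound: 0 ≤ 2 = deg(f)·deg(g), as expected for curves with no common component (the affine F_11-count falls short of the bound because intersections may lie at infinity, over extension fields, or carry multiplicity).


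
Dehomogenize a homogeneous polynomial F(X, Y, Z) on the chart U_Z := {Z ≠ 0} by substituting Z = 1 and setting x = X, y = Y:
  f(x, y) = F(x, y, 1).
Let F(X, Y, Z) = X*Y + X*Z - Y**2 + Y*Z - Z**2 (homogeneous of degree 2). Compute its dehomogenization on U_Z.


f(x, y) = x*y + x - y**2 + y - 1

On U_Z we set Z = 1. Each monomial c·X^i·Y^j·Z^k in F becomes c·x^i·y^j·1^k = c·x^i·y^j.
Substituting Z = 1: F(X, Y, 1) = x*y + x - y**2 + y - 1.
Note: deg(f) ≤ deg(F) = 2; strict inequality happens when F is divisible by Z (lost terms).


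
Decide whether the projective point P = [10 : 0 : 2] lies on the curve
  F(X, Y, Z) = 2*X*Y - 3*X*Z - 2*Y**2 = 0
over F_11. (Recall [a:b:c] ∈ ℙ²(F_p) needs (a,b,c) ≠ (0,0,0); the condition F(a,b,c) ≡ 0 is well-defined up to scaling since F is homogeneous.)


F(10,0,2) ≡ 6 (mod 11); P is NOT on the curve.

Evaluate F(10, 0, 2) term-by-term (mod 11).
  2*X*Y ↦ 2·10·0·1 = 0
  -3*X*Z ↦ -3·10·1·2 = -60
  -2*Y**2 ↦ -2·1·0·1 = 0
Sum: F(10, 0, 2) = (0) + (-60) + (0) = -60.
Reducing mod 11: -60 ≡ 6 (mod 11).
Since F(a, b, c) ≡ 6 ≠ 0 (mod 11), P does NOT lie on the curve.


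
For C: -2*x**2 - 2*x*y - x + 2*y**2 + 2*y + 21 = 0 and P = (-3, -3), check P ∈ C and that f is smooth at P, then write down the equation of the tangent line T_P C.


Tangent line at P: 17*x - 4*y + 39 = 0.

Step 1: f(-3, -3) = 0, so P lies on C.
Step 2: partial derivatives
  f_x(x, y) = -4*x - 2*y - 1, f_y(x, y) = -2*x + 4*y + 2.
  f_x(P) = 17, f_y(P) = -4 (gradient nonzero, so P is smooth).
Step 3: tangent line at P: 17·(x − -3) + -4·(y − -3) = 0.
Expanding: 17*x - 4*y + 39 = 0.


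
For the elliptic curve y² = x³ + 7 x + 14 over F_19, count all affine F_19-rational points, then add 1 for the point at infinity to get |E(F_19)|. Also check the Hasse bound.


Affine points = {(2, 6), (2, 13), (3, 9), (3, 10), (4, 7), (4, 12), (6, 5), (6, 14), (7, 8), (7, 11), (10, 1), (10, 18), (11, 4), (11, 15), (14, 5), (14, 14), (15, 6), (15, 13), (16, 2), (16, 17), (17, 7), (17, 12), (18, 5), (18, 14)}; affine count = 24; |E(F_19)| = 25.

Discriminant check: Δ ∝ 4a³ + 27b² = 4·7³ + 27·14² = 4·343 + 27·196 ≡ 14 (mod 19). Nonzero ⇒ E is nonsingular.
For each x ∈ F_19, compute rhs = x³ + 7·x + 14 mod 19, then count y ∈ F_19 with y² ≡ rhs.
  x = 0: rhs = 14, matching y values: none (0 points).
  x = 1: rhs = 3, matching y values: none (0 points).
  x = 2: rhs = 17, matching y values: 6, 13 (2 points).
  x = 3: rhs = 5, matching y values: 9, 10 (2 points).
  x = 4: rhs = 11, matching y values: 7, 12 (2 points).
  x = 5: rhs = 3, matching y values: none (0 points).
  x = 6: rhs = 6, matching y values: 5, 14 (2 points).
  x = 7: rhs = 7, matching y values: 8, 11 (2 points).
  x = 8: rhs = 12, matching y values: none (0 points).
  x = 9: rhs = 8, matching y values: none (0 points).
  x = 10: rhs = 1, matching y values: 1, 18 (2 points).
  x = 11: rhs = 16, matching y values: 4, 15 (2 points).
  x = 12: rhs = 2, matching y values: none (0 points).
  x = 13: rhs = 3, matching y values: none (0 points).
  x = 14: rhs = 6, matching y values: 5, 14 (2 points).
  x = 15: rhs = 17, matching y values: 6, 13 (2 points).
  x = 16: rhs = 4, matching y values: 2, 17 (2 points).
  x = 17: rhs = 11, matching y values: 7, 12 (2 points).
  x = 18: rhs = 6, matching y values: 5, 14 (2 points).
Total affine count: 24.
Full point count |E(F_19)| = 24 + 1 = 25.
Hasse bound: |25 − (19+1)| = |5| = 5 ≤ 2√19 ≈ 8.7178 ✓.


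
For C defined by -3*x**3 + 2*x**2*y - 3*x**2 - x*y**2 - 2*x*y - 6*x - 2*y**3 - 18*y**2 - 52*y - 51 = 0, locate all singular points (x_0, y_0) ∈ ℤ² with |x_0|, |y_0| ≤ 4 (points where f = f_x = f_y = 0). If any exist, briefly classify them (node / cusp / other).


Singular points: {(-1, -3)}; classification: cusp.

Compute partial derivatives:
  f_x = -9*x**2 + 4*x*y - 6*x - y**2 - 2*y - 6.
  f_y = 2*x**2 - 2*x*y - 2*x - 6*y**2 - 36*y - 52.
Scan x_0 ∈ {−4, ..., 4}. For each x_0, f_y(x_0, y) is a polynomial in y; find its integer roots y ∈ {−4, ..., 4}, then test f_x and f at those candidates.
  x = -4: f_y(-4, y) = -6*y**2 - 28*y - 12; no integer root y with |y| ≤ 4.
  x = -3: f_y(-3, y) = -6*y**2 - 30*y - 28; no integer root y with |y| ≤ 4.
  x = -2: f_y(-2, y) = -6*y**2 - 32*y - 40; vanishes at y ∈ {-2}. (-2, -2): f_x = -14 ≠ 0.
  x = -1: f_y(-1, y) = -6*y**2 - 34*y - 48; vanishes at y ∈ {-3}. (-1, -3): f_x = 0, f = 0 — SINGULAR.
  x = 0: f_y(0, y) = -6*y**2 - 36*y - 52; no integer root y with |y| ≤ 4.
  x = 1: f_y(1, y) = -6*y**2 - 38*y - 52; vanishes at y ∈ {-2}. (1, -2): f_x = -29 ≠ 0.
  x = 2: f_y(2, y) = -6*y**2 - 40*y - 48; no integer root y with |y| ≤ 4.
  x = 3: f_y(3, y) = -6*y**2 - 42*y - 40; no integer root y with |y| ≤ 4.
  x = 4: f_y(4, y) = -6*y**2 - 44*y - 28; no integer root y with |y| ≤ 4.
Only singular point on the grid: (-1, -3).
Classify: substitute x = -1 + u, y = -3 + v and expand: f = -3*u**3 + 2*u**2*v - u*v**2 - 2*v**3 + v**2.
No constant or linear terms (consistent with a singular point). Quadratic part: v**2. Cubic part: -3*u**3 + 2*u**2*v - u*v**2 - 2*v**3.
The quadratic part v**2 is a perfect square, so there is a single (double) tangent line v = 0, i.e. y = -3. Restricting the cubic part to that line (v = 0) leaves -3*u**3 ≠ 0, so f is not divisible by v and the branch is v² ≈ 3*u**3 to lowest order — this is a cusp.
Classification: cusp.


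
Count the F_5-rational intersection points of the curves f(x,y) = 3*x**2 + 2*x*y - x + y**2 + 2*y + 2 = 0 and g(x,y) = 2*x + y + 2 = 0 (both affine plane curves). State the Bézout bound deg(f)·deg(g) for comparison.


Common zeros: ∅; count = 0; Bézout bound = 2.

deg(f) = 2, deg(g) = 1, so Bézout bound = 2.
Scan x ∈ F_5. For each x, list the y ∈ F_5 with f(x, y) ≡ 0 and those with g(x, y) ≡ 0 (mod 5); the common zeros in that column are the intersection.
  x = 0: f ≡ 0 at y ∈ {1, 2}; g ≡ 0 at y ∈ {3}; common: ∅.
  x = 1: f ≡ 0 at y ∈ {3}; g ≡ 0 at y ∈ {1}; common: ∅.
  x = 2: f ≡ 0 at y ∈ ∅; g ≡ 0 at y ∈ {4}; common: ∅.
  x = 3: f ≡ 0 at y ∈ {1}; g ≡ 0 at y ∈ {2}; common: ∅.
  x = 4: f ≡ 0 at y ∈ {2, 3}; g ≡ 0 at y ∈ {0}; common: ∅.
Collecting: common zeros = ∅, so the count is 0.
Comparison with the Bézout bound: 0 ≤ 2 = deg(f)·deg(g), as expected for curves with no common component (the affine F_5-count falls short of the bound because intersections may lie at infinity, over extension fields, or carry multiplicity).


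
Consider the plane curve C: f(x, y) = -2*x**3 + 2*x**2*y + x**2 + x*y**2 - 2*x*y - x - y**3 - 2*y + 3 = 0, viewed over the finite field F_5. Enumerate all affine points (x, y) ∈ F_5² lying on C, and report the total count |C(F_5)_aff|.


Affine F_5-points: {(0, 1), (0, 3), (1, 4), (2, 4), (3, 0), (3, 3), (4, 4)}; count = 7.

For each of the 25 pairs (x, y) ∈ F_5², evaluate f(x, y) mod 5. Record the zeros.
  x = 0: [0↦3, 1↦0, 2↦1, 3↦0, 4↦1]  zeros at y ∈ {1, 3}
  x = 1: [0↦1, 1↦4, 2↦3, 3↦2, 4↦0]  zeros at y ∈ {4}
  x = 2: [0↦4, 1↦2, 2↦3, 3↦1, 4↦0]  zeros at y ∈ {4}
  x = 3: [0↦0, 1↦2, 2↦4, 3↦0, 4↦4]  zeros at y ∈ {0, 3}
  x = 4: [0↦2, 1↦2, 2↦4, 3↦2, 4↦0]  zeros at y ∈ {4}
Collecting zeros: affine points = {(0, 1), (0, 3), (1, 4), (2, 4), (3, 0), (3, 3), (4, 4)}.
Total count |C(F_5)_aff| = 7.


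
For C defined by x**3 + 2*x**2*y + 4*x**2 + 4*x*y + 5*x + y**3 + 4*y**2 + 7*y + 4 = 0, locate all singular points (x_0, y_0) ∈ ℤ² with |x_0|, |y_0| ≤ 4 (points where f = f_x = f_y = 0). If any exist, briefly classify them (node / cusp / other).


Singular points: {(-1, -1)}; classification: node.

Compute partial derivatives:
  f_x = 3*x**2 + 4*x*y + 8*x + 4*y + 5.
  f_y = 2*x**2 + 4*x + 3*y**2 + 8*y + 7.
Scan x_0 ∈ {−4, ..., 4}. For each x_0, f_y(x_0, y) is a polynomial in y; find its integer roots y ∈ {−4, ..., 4}, then test f_x and f at those candidates.
  x = -4: f_y(-4, y) = 3*y**2 + 8*y + 23; no integer root y with |y| ≤ 4.
  x = -3: f_y(-3, y) = 3*y**2 + 8*y + 13; no integer root y with |y| ≤ 4.
  x = -2: f_y(-2, y) = 3*y**2 + 8*y + 7; no integer root y with |y| ≤ 4.
  x = -1: f_y(-1, y) = 3*y**2 + 8*y + 5; vanishes at y ∈ {-1}. (-1, -1): f_x = 0, f = 0 — SINGULAR.
  x = 0: f_y(0, y) = 3*y**2 + 8*y + 7; no integer root y with |y| ≤ 4.
  x = 1: f_y(1, y) = 3*y**2 + 8*y + 13; no integer root y with |y| ≤ 4.
  x = 2: f_y(2, y) = 3*y**2 + 8*y + 23; no integer root y with |y| ≤ 4.
  x = 3: f_y(3, y) = 3*y**2 + 8*y + 37; no integer root y with |y| ≤ 4.
  x = 4: f_y(4, y) = 3*y**2 + 8*y + 55; no integer root y with |y| ≤ 4.
Only singular point on the grid: (-1, -1).
Classify: substitute x = -1 + u, y = -1 + v and expand: f = u**3 + 2*u**2*v - u**2 + v**3 + v**2.
No constant or linear terms (consistent with a singular point). Quadratic part: -u**2 + v**2. Cubic part: u**3 + 2*u**2*v + v**3.
The quadratic part v**2 - u**2 = (v − u)(v + u) splits into two distinct linear factors, so there are two distinct tangent lines y − -1 = ±(x − -1) — this is a node (ordinary double point).
Classification: node.


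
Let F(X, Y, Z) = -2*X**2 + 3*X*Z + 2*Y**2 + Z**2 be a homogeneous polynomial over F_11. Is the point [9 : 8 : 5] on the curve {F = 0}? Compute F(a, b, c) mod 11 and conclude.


F(9,8,5) ≡ 5 (mod 11); P is NOT on the curve.

Evaluate F(9, 8, 5) term-by-term (mod 11).
  -2*X**2 ↦ -2·81·1·1 = -162
  3*X*Z ↦ 3·9·1·5 = 135
  2*Y**2 ↦ 2·1·64·1 = 128
  Z**2 ↦ 1·1·1·25 = 25
Sum: F(9, 8, 5) = (-162) + (135) + (128) + (25) = 126.
Reducing mod 11: 126 ≡ 5 (mod 11).
Since F(a, b, c) ≡ 5 ≠ 0 (mod 11), P does NOT lie on the curve.


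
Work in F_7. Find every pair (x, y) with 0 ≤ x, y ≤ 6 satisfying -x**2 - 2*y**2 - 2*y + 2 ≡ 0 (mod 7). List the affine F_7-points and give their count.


Affine F_7-points: {(2, 2), (2, 4), (3, 0), (3, 6), (4, 0), (4, 6), (5, 2), (5, 4)}; count = 8.

For each of the 49 pairs (x, y) ∈ F_7², evaluate f(x, y) mod 7. Record the zeros.
  x = 0: [0↦2, 1↦5, 2↦4, 3↦6, 4↦4, 5↦5, 6↦2]  zeros at y ∈ ∅
  x = 1: [0↦1, 1↦4, 2↦3, 3↦5, 4↦3, 5↦4, 6↦1]  zeros at y ∈ ∅
  x = 2: [0↦5, 1↦1, 2↦0, 3↦2, 4↦0, 5↦1, 6↦5]  zeros at y ∈ {2, 4}
  x = 3: [0↦0, 1↦3, 2↦2, 3↦4, 4↦2, 5↦3, 6↦0]  zeros at y ∈ {0, 6}
  x = 4: [0↦0, 1↦3, 2↦2, 3↦4, 4↦2, 5↦3, 6↦0]  zeros at y ∈ {0, 6}
  x = 5: [0↦5, 1↦1, 2↦0, 3↦2, 4↦0, 5↦1, 6↦5]  zeros at y ∈ {2, 4}
  x = 6: [0↦1, 1↦4, 2↦3, 3↦5, 4↦3, 5↦4, 6↦1]  zeros at y ∈ ∅
Collecting zeros: affine points = {(2, 2), (2, 4), (3, 0), (3, 6), (4, 0), (4, 6), (5, 2), (5, 4)}.
Total count |C(F_7)_aff| = 8.


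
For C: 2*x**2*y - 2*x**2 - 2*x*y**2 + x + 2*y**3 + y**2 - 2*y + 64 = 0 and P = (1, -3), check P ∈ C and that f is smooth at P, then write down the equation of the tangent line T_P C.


Tangent line at P: -33*x + 60*y + 213 = 0.

Step 1: f(1, -3) = 0, so P lies on C.
Step 2: partial derivatives
  f_x(x, y) = 4*x*y - 4*x - 2*y**2 + 1, f_y(x, y) = 2*x**2 - 4*x*y + 6*y**2 + 2*y - 2.
  f_x(P) = -33, f_y(P) = 60 (gradient nonzero, so P is smooth).
Step 3: tangent line at P: -33·(x − 1) + 60·(y − -3) = 0.
Expanding: -33*x + 60*y + 213 = 0.


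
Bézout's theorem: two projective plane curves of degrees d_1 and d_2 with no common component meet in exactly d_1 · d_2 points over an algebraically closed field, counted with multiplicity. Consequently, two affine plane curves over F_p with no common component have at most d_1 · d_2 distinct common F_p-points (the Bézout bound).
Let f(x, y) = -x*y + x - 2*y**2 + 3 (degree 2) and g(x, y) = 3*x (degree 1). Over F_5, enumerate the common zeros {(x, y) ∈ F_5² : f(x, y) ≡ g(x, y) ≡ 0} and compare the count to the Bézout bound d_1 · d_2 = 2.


Common zeros: {(0, 2), (0, 3)}; count = 2; Bézout bound = 2.

deg(f) = 2, deg(g) = 1, so Bézout bound = 2.
Scan x ∈ F_5. For each x, list the y ∈ F_5 with f(x, y) ≡ 0 and those with g(x, y) ≡ 0 (mod 5); the common zeros in that column are the intersection.
  x = 0: f ≡ 0 at y ∈ {2, 3}; g ≡ 0 at y ∈ {0, 1, 2, 3, 4}; common: {2, 3}.
  x = 1: f ≡ 0 at y ∈ ∅; g ≡ 0 at y ∈ ∅; common: ∅.
  x = 2: f ≡ 0 at y ∈ {0, 4}; g ≡ 0 at y ∈ ∅; common: ∅.
  x = 3: f ≡ 0 at y ∈ ∅; g ≡ 0 at y ∈ ∅; common: ∅.
  x = 4: f ≡ 0 at y ∈ ∅; g ≡ 0 at y ∈ ∅; common: ∅.
Collecting: common zeros = {(0, 2), (0, 3)}, so the count is 2.
Comparison with the Bézout bound: 2 ≤ 2 = deg(f)·deg(g), as expected for curves with no common component (the bound is attained).
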